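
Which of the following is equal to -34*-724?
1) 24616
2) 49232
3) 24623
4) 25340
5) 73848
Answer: 1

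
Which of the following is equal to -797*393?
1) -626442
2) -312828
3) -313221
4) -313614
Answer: 3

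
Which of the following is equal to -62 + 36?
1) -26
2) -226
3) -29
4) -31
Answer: 1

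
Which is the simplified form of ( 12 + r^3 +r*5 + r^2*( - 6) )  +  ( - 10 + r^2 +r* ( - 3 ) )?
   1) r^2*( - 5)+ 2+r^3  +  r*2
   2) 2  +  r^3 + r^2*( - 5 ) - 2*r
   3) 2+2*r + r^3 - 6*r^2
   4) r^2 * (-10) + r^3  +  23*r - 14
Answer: 1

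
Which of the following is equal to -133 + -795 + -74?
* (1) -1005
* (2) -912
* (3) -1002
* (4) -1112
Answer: 3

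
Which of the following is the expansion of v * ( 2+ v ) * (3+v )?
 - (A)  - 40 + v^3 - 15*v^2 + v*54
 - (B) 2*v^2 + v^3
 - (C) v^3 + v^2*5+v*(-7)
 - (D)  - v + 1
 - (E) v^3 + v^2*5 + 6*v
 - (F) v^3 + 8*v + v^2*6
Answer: E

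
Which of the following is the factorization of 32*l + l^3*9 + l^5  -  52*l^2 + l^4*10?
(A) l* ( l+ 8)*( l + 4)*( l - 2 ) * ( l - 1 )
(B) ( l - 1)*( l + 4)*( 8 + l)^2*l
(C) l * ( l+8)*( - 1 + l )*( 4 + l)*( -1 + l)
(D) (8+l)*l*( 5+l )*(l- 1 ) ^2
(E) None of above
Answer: C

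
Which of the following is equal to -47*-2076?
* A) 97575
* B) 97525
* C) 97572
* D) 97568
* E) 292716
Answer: C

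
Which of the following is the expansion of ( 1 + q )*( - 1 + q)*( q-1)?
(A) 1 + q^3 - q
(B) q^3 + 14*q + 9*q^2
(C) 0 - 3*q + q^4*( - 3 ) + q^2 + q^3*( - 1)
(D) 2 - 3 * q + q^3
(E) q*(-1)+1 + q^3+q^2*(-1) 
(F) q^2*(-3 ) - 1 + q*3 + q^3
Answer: E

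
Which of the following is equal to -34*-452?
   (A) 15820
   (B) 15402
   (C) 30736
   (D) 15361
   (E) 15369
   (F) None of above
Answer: F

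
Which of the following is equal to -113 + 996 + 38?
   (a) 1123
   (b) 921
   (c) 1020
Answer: b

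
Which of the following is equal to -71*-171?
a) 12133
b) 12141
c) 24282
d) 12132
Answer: b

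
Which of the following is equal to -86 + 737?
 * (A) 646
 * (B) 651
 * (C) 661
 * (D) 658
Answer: B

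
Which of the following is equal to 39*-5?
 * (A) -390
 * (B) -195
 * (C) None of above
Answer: B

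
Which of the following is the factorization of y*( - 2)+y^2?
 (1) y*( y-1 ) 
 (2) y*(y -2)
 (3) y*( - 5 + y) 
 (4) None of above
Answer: 2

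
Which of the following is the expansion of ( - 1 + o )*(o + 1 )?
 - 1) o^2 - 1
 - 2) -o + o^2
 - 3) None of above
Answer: 1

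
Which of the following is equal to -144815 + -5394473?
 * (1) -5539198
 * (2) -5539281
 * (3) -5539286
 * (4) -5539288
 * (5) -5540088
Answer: 4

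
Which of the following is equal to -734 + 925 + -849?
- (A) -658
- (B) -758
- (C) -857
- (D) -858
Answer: A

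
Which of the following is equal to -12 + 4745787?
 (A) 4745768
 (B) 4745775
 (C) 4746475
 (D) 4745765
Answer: B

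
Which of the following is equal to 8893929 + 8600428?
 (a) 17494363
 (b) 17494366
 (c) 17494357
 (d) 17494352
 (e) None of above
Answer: c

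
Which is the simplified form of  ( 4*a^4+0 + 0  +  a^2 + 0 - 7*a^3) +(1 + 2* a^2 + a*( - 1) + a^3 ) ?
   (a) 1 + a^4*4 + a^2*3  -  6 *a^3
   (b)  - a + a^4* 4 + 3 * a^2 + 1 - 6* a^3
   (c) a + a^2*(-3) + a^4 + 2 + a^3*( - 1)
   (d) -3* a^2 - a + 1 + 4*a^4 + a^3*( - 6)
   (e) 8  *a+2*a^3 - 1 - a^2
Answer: b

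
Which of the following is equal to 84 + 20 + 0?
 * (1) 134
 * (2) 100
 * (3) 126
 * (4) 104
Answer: 4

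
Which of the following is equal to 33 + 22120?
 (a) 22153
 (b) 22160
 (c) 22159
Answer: a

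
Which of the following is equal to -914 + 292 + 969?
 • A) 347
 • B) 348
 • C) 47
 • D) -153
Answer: A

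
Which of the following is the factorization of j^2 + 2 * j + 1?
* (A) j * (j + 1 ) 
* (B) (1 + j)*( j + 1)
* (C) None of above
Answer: B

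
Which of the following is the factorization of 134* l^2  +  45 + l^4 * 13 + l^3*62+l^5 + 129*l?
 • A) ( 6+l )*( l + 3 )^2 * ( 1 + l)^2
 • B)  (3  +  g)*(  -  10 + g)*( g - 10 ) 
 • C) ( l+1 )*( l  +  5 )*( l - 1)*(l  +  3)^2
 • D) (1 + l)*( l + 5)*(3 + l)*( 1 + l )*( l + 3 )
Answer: D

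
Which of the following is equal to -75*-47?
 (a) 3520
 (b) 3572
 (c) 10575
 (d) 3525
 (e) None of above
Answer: d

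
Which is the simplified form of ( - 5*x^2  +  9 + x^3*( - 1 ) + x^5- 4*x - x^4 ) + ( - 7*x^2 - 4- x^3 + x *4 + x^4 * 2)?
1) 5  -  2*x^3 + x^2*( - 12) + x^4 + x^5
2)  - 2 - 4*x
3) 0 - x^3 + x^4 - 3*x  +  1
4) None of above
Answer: 1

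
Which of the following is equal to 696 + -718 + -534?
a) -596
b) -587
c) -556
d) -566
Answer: c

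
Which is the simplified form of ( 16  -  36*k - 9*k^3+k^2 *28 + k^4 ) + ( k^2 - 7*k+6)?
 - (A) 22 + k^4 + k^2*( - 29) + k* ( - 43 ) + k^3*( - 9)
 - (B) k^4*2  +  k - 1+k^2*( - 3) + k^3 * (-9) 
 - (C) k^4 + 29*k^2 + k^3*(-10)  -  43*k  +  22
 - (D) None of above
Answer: D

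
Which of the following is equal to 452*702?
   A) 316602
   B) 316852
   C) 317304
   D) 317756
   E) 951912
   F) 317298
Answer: C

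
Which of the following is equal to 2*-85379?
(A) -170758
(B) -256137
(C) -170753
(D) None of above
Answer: A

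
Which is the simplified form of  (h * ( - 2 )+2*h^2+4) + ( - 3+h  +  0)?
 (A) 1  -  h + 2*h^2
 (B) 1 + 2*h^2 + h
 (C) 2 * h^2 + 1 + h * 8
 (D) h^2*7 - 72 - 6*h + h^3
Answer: A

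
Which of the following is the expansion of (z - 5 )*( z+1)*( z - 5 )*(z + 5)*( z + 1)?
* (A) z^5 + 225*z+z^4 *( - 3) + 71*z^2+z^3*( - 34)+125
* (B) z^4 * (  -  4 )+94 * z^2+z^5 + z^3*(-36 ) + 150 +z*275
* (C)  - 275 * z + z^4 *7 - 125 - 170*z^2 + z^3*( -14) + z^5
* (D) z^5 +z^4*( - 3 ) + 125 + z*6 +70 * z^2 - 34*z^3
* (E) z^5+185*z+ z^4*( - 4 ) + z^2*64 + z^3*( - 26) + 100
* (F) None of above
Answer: F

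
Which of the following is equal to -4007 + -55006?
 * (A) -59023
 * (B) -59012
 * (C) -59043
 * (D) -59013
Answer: D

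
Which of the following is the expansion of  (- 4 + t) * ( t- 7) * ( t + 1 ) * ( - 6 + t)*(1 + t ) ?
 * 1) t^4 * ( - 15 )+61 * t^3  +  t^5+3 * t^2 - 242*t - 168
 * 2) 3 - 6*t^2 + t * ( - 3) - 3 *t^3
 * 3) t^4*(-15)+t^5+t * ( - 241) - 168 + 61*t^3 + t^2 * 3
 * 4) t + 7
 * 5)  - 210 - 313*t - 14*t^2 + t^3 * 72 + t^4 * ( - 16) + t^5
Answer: 1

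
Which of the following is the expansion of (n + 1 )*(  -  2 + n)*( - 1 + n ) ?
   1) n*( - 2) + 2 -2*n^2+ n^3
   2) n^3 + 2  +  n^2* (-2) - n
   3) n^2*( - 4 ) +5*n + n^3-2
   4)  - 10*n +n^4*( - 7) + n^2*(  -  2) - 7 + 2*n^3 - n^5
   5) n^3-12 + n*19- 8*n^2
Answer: 2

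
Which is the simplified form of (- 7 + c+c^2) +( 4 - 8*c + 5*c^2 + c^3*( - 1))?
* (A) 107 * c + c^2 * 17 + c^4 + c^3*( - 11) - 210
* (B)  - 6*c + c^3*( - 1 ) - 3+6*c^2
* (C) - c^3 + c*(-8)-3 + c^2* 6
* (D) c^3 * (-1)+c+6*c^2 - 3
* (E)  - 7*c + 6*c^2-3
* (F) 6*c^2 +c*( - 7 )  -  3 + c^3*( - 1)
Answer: F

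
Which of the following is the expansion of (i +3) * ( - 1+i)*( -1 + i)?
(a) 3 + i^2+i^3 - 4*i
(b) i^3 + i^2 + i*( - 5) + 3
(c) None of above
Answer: b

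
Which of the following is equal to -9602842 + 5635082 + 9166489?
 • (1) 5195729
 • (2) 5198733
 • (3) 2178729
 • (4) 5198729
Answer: 4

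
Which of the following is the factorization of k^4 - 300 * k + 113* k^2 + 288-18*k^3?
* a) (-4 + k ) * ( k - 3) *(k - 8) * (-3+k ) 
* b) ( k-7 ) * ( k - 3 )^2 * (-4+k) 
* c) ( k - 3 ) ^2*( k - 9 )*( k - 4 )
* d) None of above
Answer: a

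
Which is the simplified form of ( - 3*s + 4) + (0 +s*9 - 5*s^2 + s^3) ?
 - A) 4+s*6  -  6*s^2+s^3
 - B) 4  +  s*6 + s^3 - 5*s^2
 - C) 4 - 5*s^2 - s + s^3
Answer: B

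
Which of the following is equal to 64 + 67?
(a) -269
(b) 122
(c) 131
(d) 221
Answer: c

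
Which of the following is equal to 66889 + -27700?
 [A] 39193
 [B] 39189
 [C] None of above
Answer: B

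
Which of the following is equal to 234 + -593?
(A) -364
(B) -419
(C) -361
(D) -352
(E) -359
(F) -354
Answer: E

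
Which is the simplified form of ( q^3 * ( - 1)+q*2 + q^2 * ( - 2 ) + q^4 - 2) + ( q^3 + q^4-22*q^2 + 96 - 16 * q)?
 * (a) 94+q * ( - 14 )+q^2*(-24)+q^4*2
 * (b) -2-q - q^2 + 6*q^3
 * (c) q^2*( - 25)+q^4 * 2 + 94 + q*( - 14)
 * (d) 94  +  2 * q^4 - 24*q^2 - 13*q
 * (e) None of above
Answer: a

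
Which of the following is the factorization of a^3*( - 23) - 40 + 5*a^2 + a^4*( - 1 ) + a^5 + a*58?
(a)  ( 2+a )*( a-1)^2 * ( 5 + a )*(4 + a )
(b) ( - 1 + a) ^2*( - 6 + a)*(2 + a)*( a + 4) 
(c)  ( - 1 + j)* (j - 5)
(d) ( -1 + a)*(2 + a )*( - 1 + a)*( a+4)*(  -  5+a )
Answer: d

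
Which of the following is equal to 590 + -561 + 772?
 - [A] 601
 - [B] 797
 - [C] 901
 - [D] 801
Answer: D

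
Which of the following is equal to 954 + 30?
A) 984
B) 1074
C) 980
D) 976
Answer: A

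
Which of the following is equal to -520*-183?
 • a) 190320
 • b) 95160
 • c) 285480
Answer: b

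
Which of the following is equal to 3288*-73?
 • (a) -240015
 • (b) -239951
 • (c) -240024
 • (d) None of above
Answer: c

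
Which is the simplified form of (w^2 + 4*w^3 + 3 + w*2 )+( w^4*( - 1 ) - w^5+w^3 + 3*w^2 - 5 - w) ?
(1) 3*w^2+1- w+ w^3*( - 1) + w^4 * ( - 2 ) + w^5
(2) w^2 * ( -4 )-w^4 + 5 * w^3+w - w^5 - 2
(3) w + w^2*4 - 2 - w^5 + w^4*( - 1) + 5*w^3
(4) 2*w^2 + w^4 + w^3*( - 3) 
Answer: 3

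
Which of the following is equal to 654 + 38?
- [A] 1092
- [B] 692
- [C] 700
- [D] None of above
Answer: B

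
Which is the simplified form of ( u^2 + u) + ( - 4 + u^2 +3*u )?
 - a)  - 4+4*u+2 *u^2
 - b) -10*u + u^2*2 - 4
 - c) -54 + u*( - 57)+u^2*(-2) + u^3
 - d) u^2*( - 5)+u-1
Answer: a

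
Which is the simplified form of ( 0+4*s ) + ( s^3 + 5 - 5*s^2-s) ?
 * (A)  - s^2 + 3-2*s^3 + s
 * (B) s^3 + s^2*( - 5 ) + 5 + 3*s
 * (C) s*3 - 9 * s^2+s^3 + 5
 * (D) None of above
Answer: B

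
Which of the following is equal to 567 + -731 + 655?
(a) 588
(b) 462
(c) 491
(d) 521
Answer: c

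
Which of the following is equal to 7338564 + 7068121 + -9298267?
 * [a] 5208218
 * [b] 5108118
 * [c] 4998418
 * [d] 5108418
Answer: d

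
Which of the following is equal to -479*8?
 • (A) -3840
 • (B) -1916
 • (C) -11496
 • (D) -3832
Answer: D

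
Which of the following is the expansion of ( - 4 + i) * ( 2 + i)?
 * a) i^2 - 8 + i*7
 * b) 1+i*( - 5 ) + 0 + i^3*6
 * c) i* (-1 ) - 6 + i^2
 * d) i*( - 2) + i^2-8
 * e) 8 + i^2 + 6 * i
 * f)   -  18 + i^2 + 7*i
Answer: d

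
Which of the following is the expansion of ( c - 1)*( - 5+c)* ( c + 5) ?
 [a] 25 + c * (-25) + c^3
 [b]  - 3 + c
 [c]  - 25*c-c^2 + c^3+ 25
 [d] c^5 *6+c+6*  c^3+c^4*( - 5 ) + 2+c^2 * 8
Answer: c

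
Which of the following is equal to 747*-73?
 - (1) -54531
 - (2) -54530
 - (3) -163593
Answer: 1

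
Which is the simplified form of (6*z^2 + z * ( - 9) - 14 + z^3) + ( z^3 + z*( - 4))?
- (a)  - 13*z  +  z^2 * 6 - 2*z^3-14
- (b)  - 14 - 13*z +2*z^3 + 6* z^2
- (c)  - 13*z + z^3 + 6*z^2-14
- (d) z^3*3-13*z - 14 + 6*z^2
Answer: b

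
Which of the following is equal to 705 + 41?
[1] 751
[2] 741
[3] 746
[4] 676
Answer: 3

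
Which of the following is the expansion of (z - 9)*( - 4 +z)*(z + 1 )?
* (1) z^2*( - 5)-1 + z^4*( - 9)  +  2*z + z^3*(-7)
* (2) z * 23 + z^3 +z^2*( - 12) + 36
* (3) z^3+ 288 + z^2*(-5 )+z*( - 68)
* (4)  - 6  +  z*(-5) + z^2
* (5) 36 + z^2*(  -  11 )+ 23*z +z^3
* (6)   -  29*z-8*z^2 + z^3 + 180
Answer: 2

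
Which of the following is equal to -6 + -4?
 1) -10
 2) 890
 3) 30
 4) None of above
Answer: 1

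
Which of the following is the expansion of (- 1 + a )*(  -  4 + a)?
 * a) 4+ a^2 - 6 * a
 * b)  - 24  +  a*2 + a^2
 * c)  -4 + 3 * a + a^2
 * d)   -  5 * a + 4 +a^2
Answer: d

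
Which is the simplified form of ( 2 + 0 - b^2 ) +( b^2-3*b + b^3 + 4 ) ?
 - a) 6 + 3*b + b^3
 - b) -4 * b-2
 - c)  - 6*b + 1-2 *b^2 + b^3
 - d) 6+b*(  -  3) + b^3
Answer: d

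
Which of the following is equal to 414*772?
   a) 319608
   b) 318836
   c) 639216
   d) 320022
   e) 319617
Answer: a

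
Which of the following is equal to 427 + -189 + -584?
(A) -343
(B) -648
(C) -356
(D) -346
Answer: D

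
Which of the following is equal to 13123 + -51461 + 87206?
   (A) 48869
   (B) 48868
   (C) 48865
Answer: B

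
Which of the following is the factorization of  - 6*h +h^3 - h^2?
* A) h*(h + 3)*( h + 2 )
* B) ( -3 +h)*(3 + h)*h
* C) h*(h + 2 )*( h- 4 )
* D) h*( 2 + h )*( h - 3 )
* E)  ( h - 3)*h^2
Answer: D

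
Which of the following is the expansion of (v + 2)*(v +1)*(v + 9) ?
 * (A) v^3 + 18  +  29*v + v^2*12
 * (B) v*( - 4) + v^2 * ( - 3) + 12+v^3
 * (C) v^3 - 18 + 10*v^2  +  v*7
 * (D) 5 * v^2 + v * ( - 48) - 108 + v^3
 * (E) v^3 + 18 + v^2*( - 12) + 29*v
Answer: A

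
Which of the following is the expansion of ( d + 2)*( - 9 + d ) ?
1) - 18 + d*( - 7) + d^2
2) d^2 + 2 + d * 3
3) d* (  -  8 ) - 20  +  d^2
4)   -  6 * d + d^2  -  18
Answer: 1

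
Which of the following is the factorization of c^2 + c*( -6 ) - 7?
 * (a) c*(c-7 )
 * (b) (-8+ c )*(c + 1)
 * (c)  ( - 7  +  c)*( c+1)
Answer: c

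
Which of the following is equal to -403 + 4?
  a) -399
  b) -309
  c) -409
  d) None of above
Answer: a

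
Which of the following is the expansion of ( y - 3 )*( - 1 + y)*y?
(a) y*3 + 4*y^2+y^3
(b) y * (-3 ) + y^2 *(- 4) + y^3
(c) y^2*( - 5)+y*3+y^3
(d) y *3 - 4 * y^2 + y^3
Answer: d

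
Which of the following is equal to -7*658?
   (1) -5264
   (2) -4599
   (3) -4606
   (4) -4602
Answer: 3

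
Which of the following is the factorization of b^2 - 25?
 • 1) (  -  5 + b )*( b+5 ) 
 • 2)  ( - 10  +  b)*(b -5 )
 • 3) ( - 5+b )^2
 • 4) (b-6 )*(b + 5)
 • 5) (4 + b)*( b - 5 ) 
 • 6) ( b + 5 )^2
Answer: 1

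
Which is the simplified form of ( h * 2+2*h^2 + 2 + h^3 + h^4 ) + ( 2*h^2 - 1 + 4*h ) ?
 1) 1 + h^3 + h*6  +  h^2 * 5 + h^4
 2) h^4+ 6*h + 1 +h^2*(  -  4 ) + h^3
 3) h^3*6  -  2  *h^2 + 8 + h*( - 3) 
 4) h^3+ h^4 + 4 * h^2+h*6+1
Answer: 4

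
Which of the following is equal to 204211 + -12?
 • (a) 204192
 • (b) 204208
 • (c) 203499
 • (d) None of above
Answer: d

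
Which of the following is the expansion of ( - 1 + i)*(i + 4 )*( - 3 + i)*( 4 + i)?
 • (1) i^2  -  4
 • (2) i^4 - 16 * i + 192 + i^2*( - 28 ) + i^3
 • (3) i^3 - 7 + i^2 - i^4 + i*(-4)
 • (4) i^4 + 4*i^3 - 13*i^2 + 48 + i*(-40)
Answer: 4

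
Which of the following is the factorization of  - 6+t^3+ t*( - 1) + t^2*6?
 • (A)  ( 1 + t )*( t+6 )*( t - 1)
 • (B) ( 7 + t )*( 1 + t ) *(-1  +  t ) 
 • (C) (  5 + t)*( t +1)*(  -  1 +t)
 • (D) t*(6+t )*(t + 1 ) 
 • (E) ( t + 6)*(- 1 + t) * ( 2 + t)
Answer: A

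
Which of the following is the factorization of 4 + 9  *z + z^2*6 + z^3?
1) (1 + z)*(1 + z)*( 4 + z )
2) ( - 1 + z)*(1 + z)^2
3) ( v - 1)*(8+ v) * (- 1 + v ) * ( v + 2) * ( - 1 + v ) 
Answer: 1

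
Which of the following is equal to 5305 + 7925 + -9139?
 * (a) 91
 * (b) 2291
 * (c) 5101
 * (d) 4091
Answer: d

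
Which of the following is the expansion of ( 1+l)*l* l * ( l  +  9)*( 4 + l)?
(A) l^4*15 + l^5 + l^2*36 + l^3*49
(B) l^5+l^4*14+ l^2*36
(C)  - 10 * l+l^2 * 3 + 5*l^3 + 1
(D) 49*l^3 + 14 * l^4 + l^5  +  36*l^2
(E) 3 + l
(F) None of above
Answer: D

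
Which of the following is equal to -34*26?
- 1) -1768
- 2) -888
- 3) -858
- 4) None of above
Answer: 4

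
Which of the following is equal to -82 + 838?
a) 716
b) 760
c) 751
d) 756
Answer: d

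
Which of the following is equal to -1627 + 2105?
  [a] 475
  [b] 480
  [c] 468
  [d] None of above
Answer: d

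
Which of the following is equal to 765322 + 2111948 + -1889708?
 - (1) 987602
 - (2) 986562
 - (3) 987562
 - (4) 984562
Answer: 3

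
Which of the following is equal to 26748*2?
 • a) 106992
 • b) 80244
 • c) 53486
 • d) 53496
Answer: d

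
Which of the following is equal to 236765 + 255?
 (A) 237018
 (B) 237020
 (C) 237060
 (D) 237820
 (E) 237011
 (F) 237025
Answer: B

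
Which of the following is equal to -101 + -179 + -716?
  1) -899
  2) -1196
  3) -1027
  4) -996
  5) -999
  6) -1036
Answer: 4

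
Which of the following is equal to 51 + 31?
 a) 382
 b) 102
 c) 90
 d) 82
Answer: d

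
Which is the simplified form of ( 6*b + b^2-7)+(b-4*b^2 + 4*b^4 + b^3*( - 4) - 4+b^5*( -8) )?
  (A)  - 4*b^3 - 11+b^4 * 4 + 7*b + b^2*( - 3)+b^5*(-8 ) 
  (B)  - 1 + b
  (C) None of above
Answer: A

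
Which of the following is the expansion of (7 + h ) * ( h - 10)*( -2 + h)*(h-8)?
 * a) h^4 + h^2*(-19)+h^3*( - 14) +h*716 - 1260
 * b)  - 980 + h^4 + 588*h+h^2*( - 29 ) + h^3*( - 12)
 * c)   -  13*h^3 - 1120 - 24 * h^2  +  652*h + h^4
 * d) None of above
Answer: c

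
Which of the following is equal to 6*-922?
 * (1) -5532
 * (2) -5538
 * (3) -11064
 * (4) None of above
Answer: 1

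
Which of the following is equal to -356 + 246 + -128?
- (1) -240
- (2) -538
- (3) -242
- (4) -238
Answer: 4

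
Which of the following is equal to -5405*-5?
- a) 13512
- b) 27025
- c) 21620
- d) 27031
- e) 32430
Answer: b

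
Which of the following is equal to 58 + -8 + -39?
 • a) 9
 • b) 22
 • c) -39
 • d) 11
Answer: d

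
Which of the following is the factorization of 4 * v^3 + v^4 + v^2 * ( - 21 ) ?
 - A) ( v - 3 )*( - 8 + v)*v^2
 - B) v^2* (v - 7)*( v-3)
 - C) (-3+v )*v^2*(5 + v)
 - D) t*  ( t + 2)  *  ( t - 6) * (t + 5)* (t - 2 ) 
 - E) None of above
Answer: E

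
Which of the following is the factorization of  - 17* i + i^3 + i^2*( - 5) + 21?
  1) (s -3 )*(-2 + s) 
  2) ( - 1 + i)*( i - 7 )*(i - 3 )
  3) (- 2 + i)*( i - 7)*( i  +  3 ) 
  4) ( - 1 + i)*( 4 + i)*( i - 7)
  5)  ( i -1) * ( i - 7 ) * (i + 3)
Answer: 5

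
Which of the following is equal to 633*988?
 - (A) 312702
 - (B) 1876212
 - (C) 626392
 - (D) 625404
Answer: D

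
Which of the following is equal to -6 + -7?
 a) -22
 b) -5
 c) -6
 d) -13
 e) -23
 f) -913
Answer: d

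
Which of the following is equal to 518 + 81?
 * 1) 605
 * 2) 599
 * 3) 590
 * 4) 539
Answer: 2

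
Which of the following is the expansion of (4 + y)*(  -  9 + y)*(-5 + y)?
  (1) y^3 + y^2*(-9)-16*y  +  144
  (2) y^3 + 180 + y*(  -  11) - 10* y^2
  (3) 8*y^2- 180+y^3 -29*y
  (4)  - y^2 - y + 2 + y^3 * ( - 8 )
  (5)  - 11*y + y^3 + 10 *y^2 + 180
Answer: 2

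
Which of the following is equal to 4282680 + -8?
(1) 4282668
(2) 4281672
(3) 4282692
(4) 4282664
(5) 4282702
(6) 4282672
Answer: 6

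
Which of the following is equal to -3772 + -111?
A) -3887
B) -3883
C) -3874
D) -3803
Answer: B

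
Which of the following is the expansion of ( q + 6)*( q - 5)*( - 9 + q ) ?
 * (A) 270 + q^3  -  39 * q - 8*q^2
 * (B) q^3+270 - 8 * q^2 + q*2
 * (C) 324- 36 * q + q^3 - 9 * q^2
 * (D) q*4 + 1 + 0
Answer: A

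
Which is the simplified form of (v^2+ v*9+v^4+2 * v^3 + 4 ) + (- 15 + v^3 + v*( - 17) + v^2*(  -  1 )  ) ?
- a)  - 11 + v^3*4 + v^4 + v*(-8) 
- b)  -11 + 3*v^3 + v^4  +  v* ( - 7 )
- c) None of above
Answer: c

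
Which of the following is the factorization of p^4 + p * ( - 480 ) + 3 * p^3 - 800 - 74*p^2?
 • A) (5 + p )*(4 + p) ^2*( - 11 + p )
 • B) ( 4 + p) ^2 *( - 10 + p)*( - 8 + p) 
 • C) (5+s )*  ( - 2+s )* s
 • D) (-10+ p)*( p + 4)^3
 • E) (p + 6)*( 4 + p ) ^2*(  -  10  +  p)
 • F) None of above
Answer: F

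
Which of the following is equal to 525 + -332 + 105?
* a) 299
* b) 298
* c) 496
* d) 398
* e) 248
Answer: b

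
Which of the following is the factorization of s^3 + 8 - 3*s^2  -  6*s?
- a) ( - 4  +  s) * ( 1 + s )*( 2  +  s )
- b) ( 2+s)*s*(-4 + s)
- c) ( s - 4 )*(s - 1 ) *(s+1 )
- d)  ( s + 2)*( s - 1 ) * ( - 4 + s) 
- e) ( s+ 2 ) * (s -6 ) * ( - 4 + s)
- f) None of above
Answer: d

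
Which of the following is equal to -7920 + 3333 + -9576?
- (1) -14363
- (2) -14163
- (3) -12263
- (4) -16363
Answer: 2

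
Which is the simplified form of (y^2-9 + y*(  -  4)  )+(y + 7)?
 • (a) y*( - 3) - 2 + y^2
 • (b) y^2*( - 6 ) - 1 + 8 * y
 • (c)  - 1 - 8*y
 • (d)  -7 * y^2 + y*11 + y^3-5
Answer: a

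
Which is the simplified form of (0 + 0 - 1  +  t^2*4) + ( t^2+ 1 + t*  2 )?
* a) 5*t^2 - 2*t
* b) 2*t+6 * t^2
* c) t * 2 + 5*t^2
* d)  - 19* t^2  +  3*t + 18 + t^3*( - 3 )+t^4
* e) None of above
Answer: c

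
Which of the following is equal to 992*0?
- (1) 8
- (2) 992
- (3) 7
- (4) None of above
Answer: 4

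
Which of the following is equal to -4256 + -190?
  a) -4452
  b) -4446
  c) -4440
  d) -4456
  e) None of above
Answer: b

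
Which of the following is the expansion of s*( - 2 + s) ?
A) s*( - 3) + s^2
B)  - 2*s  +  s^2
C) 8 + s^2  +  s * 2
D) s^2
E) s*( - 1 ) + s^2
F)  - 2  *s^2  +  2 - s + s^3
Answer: B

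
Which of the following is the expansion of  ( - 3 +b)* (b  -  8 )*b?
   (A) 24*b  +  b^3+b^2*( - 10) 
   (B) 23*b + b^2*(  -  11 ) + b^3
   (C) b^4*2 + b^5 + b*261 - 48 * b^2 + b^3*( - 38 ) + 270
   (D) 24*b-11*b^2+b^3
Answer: D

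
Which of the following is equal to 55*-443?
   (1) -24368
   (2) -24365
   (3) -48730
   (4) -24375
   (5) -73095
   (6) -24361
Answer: 2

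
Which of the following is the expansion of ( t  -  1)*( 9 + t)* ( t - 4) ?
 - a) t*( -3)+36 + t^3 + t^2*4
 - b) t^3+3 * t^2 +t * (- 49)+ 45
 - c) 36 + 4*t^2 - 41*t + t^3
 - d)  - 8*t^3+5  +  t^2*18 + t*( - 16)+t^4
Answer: c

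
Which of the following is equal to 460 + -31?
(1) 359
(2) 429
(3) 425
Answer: 2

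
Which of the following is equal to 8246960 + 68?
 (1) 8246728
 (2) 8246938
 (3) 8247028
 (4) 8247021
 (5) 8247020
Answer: 3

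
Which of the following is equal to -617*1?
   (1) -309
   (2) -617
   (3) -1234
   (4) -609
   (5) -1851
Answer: 2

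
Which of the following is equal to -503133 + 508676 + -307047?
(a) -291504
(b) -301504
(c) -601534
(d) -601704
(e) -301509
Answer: b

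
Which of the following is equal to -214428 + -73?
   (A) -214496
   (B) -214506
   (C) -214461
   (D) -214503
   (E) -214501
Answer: E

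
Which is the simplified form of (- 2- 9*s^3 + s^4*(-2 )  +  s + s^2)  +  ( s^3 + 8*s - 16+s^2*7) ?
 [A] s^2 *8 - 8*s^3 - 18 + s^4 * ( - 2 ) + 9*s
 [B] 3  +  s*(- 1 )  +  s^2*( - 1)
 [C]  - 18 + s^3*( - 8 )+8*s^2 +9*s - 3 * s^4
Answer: A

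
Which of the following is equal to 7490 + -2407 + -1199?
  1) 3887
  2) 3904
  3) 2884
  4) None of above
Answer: 4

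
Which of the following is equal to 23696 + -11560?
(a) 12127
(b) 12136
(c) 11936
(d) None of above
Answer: b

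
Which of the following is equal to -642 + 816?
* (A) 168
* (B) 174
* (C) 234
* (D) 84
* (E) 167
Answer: B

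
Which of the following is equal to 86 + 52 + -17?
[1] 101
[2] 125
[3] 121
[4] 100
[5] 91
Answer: 3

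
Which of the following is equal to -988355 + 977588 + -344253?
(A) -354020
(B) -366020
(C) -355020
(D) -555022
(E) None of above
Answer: C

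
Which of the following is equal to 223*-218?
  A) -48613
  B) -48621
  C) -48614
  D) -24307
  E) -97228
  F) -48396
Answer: C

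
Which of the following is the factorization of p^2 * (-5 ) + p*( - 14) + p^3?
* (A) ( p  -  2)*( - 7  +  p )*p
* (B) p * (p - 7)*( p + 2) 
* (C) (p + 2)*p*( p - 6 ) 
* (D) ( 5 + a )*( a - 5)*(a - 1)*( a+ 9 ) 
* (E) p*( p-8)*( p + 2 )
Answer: B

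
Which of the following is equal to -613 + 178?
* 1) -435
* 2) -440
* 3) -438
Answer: 1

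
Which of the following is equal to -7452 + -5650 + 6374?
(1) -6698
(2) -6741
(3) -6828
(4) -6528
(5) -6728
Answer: 5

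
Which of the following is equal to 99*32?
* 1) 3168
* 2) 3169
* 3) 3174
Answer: 1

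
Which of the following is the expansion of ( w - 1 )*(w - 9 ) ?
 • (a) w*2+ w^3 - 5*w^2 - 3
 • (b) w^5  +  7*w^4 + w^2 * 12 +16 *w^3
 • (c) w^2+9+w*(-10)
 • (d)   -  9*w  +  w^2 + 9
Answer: c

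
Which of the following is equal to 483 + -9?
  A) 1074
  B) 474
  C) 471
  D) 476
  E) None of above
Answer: B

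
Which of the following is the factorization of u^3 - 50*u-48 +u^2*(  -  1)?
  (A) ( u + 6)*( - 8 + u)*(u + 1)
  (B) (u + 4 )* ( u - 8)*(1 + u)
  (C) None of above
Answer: A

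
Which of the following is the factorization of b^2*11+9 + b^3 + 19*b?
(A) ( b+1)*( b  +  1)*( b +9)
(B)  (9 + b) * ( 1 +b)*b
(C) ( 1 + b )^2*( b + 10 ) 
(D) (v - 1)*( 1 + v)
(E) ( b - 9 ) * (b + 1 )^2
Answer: A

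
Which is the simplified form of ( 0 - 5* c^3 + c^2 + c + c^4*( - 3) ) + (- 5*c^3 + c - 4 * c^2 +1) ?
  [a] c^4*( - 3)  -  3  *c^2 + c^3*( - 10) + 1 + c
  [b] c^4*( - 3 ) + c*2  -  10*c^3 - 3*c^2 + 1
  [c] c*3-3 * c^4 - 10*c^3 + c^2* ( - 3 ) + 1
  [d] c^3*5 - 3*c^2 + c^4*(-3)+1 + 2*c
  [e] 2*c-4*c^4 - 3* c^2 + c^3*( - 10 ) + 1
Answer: b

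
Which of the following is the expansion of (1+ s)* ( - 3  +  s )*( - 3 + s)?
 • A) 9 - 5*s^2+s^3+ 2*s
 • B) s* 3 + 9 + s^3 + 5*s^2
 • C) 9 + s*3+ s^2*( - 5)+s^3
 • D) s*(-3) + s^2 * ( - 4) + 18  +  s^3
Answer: C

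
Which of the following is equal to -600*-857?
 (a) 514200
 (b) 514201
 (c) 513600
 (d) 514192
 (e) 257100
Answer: a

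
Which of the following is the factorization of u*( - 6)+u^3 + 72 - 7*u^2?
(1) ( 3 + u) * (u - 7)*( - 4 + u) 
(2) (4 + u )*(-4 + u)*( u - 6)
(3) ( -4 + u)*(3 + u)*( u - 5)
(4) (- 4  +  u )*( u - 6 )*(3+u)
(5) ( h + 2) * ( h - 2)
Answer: 4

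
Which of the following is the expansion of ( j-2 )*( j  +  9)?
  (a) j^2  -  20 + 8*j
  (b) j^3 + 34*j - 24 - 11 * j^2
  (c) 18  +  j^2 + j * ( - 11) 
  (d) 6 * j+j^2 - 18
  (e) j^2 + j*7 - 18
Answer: e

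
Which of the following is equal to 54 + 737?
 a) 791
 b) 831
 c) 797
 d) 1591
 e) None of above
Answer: a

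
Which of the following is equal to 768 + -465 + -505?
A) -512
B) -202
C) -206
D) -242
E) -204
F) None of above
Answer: B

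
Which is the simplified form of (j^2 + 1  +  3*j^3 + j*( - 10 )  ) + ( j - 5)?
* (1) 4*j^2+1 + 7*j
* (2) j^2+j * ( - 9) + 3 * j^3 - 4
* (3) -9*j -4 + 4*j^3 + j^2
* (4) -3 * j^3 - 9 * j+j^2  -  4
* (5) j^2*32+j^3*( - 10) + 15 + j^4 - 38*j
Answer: 2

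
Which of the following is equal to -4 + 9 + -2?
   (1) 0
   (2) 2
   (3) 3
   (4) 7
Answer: 3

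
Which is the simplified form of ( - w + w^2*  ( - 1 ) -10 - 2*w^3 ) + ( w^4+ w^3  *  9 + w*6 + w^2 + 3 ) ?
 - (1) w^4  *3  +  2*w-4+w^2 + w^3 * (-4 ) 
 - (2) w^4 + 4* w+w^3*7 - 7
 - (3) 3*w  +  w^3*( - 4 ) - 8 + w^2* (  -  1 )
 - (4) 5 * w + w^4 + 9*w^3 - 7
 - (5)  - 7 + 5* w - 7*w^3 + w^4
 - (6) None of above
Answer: 6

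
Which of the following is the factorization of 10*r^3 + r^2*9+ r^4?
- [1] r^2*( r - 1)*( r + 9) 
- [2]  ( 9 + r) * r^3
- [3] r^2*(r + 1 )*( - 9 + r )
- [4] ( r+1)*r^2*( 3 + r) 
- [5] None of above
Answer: 5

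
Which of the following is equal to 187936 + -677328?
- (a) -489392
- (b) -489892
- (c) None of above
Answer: a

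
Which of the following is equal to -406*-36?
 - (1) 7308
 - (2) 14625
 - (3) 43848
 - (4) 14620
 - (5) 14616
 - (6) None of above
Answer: 5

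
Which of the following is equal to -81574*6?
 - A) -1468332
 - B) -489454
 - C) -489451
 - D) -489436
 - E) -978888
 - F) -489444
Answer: F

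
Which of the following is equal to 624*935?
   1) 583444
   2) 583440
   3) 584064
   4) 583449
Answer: 2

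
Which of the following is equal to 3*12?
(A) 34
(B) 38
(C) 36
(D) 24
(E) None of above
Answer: C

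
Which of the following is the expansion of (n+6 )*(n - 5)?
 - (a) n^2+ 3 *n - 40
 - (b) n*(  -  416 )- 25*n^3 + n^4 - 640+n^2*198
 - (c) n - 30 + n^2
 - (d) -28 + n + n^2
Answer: c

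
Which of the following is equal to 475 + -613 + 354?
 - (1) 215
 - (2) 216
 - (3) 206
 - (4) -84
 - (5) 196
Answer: 2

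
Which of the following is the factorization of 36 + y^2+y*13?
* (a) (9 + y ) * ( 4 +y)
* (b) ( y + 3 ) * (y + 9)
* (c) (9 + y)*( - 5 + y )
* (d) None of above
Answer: a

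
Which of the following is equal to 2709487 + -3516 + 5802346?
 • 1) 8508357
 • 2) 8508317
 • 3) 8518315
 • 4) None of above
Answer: 2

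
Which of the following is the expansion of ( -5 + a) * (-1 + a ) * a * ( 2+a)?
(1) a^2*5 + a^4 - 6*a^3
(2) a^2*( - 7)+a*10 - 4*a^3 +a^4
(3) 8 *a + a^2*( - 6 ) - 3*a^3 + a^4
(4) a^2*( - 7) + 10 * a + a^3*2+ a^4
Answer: 2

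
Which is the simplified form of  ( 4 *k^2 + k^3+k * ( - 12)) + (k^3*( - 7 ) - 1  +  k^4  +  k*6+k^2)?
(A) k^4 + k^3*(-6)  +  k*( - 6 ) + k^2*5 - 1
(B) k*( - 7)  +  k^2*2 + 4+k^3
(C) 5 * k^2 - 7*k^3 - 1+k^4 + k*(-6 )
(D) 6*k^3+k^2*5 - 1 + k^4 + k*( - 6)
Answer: A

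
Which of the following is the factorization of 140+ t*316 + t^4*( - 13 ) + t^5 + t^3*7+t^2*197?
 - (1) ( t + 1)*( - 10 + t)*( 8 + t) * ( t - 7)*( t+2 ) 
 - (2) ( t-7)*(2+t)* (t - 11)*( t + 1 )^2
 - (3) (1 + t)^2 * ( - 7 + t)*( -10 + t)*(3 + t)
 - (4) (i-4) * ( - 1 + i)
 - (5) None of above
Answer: 5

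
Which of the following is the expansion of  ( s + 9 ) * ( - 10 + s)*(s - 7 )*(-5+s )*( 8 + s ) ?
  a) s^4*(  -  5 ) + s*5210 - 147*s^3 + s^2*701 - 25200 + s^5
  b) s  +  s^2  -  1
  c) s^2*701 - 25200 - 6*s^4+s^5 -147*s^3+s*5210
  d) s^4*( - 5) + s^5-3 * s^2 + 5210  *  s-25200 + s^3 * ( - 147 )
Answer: a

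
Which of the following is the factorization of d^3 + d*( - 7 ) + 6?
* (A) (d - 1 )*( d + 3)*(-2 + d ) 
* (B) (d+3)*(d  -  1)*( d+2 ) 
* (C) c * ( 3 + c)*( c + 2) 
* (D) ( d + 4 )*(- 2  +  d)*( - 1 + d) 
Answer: A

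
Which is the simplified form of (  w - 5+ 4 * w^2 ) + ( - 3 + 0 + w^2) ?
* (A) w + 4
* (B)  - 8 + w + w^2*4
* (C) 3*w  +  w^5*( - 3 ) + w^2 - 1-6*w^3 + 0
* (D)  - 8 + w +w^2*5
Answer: D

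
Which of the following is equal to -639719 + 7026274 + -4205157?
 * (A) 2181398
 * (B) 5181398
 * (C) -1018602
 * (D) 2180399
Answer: A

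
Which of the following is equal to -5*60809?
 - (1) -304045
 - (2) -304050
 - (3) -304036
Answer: 1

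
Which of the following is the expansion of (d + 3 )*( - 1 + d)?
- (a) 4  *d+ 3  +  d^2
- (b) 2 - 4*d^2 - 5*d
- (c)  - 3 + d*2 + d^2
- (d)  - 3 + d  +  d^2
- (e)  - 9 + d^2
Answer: c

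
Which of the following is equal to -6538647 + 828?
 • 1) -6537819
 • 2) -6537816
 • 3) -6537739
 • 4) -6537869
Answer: 1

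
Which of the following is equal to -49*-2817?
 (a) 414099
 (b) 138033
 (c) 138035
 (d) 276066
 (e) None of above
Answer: b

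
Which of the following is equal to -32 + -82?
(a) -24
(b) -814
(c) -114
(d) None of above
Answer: c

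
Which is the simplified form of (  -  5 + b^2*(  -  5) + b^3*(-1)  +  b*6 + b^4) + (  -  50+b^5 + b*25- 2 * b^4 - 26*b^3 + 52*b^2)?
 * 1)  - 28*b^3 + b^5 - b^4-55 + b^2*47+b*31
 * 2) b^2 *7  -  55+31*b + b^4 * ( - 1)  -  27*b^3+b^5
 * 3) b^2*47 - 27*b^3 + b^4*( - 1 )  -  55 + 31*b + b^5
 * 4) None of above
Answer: 3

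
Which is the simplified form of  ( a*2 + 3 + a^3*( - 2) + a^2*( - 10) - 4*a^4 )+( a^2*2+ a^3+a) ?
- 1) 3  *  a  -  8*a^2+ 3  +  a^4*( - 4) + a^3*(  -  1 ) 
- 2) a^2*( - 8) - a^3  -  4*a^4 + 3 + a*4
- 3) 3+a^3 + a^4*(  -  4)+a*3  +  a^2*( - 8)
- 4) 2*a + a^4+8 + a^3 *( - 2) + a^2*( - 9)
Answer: 1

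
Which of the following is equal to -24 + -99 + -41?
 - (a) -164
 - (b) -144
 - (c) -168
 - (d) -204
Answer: a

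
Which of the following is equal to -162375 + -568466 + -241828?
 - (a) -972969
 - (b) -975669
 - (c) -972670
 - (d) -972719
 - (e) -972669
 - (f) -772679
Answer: e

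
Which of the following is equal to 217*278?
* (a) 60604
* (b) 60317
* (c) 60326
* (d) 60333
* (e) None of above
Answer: c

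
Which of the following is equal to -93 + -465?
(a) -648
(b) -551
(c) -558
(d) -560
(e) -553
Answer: c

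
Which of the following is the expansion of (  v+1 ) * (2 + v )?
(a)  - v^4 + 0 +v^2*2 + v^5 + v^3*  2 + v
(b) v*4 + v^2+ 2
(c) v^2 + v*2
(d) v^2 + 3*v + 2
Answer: d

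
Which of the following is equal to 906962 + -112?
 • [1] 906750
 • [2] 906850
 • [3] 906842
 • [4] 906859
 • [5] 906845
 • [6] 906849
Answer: 2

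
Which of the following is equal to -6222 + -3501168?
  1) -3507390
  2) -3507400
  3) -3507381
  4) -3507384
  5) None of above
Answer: 1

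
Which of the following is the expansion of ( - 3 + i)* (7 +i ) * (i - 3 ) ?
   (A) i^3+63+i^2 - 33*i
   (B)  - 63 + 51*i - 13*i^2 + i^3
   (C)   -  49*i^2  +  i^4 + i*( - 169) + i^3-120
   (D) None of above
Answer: A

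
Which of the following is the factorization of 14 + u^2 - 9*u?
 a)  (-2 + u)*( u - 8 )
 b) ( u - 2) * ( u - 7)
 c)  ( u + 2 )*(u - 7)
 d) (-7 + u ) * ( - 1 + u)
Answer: b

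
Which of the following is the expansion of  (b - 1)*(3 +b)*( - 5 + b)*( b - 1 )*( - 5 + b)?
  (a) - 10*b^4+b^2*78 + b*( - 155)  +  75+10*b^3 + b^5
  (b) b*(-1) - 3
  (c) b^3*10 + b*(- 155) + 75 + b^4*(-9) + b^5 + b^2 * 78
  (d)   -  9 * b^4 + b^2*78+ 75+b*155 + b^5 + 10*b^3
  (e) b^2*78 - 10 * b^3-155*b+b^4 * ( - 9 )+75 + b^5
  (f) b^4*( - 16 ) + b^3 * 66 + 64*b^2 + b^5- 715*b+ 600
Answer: c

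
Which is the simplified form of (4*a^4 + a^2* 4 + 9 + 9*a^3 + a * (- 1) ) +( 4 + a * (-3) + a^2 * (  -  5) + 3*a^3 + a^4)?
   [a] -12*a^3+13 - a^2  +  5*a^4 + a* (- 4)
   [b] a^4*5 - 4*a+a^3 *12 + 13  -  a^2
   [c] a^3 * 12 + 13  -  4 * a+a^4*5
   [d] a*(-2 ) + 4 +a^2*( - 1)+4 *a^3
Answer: b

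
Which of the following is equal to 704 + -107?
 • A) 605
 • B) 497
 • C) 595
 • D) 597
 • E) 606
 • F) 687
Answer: D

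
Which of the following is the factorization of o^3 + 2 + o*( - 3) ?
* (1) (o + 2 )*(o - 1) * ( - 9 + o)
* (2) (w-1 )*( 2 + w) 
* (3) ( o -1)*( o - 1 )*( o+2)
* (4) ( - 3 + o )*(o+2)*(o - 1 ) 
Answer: 3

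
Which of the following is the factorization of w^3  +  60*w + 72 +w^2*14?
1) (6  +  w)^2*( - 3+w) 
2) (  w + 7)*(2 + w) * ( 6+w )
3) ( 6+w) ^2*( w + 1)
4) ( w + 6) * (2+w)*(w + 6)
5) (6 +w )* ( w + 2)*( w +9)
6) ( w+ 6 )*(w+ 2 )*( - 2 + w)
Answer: 4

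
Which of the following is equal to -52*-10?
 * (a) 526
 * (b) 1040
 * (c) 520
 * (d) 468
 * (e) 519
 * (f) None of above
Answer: c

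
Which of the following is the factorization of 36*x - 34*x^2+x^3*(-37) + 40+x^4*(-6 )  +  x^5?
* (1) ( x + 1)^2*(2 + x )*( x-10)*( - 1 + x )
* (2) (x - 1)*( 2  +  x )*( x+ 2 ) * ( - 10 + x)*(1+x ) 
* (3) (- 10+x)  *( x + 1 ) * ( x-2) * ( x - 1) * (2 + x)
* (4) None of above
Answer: 2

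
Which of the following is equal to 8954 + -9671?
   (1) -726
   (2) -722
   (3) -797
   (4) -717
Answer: 4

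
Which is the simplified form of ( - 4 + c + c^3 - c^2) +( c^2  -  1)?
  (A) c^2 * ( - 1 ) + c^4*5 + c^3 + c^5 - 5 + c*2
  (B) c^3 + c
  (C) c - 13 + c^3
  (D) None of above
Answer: D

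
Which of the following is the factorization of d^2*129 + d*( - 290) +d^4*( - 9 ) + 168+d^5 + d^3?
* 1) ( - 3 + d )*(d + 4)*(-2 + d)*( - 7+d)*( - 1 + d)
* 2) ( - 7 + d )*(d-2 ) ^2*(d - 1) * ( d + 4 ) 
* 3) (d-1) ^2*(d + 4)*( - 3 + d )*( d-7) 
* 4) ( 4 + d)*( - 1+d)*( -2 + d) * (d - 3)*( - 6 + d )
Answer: 1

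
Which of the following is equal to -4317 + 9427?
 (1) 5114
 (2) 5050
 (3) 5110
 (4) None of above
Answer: 3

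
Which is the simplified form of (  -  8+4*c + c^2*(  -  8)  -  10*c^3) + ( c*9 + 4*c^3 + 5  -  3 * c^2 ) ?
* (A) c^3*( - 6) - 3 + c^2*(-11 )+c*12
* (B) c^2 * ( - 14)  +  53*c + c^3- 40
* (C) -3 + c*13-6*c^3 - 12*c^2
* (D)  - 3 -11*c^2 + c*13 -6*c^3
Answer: D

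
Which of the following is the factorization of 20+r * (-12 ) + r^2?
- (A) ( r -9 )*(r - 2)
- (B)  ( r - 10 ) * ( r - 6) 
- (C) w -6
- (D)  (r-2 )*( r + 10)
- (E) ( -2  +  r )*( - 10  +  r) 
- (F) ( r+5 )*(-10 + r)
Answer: E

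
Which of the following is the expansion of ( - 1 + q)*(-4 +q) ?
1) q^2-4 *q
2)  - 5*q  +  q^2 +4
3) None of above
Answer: 2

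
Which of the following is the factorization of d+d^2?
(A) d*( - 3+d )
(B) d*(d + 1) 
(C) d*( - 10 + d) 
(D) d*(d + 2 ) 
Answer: B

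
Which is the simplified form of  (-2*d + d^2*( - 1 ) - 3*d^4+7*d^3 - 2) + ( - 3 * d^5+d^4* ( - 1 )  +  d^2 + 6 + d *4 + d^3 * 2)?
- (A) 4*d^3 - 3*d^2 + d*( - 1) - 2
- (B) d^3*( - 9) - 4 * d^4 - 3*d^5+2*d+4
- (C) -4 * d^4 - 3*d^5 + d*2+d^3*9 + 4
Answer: C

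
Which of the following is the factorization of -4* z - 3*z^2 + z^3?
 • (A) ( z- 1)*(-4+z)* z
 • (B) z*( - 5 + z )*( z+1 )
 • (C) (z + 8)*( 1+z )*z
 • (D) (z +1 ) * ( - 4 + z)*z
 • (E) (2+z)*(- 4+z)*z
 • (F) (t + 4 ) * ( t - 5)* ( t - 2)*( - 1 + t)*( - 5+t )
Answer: D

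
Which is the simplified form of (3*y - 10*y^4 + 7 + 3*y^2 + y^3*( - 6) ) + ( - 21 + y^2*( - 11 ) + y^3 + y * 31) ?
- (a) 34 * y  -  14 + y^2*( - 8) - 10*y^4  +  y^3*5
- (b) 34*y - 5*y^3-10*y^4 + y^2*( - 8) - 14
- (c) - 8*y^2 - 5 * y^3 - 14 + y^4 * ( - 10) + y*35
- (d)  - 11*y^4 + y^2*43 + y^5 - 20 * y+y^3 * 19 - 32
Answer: b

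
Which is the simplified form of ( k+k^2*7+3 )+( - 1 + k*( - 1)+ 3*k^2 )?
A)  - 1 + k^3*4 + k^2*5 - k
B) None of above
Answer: B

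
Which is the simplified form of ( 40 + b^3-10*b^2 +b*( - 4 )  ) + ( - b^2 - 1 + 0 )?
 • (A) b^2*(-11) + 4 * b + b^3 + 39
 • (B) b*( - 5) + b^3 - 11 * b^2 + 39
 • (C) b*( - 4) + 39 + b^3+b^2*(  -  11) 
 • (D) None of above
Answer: C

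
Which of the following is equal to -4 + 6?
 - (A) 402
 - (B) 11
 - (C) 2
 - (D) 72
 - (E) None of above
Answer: C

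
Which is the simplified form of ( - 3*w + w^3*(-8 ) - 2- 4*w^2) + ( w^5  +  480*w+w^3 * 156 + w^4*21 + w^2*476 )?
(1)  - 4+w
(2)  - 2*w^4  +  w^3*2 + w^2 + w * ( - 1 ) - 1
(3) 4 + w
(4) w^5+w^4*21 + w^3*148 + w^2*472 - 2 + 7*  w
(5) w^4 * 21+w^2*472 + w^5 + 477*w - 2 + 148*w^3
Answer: 5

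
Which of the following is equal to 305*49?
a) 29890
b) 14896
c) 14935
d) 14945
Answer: d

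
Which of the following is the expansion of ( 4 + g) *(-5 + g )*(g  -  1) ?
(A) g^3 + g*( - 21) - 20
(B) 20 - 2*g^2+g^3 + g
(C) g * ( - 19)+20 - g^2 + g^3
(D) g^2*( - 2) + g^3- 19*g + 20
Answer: D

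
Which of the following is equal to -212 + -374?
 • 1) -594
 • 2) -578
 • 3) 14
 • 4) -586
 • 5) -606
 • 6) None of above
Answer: 4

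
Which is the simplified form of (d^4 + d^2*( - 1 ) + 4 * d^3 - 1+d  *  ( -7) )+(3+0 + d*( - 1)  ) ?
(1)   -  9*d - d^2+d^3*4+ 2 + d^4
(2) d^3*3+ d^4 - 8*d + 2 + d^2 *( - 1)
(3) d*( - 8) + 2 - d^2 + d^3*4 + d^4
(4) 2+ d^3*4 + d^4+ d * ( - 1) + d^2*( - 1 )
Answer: 3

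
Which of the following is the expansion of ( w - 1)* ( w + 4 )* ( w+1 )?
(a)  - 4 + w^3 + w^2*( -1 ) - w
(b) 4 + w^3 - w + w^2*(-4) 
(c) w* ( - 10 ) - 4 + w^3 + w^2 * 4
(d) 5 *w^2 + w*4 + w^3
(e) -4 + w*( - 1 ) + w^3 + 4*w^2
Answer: e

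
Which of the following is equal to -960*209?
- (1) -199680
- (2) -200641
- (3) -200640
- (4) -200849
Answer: 3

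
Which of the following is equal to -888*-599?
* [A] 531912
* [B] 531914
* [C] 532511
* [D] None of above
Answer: A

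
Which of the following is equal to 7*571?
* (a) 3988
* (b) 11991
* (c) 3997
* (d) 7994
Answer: c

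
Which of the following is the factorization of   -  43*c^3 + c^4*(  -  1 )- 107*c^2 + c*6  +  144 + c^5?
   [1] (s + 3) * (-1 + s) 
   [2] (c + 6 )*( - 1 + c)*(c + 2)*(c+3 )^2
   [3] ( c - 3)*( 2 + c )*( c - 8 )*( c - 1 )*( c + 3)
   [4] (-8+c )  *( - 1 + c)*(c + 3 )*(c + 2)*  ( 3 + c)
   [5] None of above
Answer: 4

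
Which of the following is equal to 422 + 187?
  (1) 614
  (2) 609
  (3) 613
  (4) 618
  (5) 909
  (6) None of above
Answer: 2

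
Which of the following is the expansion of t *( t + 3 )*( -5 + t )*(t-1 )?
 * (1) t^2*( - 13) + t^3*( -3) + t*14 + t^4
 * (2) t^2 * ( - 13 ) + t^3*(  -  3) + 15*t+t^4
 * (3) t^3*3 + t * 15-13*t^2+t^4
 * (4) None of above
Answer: 2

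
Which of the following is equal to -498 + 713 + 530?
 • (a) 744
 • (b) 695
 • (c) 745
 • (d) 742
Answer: c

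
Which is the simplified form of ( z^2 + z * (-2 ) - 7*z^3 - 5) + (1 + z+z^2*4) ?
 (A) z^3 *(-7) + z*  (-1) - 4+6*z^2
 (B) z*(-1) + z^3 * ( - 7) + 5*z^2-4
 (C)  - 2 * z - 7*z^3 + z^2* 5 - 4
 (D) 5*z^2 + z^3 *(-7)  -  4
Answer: B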